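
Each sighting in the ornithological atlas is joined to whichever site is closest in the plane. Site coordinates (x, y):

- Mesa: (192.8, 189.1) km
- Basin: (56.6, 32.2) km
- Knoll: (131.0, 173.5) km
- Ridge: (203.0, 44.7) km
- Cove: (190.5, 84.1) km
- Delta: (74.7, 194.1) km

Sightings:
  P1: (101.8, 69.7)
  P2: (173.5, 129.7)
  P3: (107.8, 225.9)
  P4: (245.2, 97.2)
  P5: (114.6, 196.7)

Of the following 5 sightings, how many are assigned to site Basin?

1

P1 → Basin
P2 → Cove
P3 → Delta
P4 → Cove
P5 → Knoll
1 of the 5 goes to Basin.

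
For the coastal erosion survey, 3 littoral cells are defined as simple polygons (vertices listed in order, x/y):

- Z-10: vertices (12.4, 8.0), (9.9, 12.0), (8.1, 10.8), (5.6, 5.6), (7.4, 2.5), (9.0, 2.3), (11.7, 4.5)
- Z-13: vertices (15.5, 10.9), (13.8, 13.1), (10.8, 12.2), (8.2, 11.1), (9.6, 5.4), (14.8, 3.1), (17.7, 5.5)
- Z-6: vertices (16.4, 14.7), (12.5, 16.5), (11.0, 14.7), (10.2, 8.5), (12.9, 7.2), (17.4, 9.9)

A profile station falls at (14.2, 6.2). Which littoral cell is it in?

Z-13

Cast a ray rightward from (14.2, 6.2). For each polygon, the edges (by vertex number in listed order) whose endpoints lie on opposite sides of y = 6.2, where each meets that height, and whether that is right or left of the point:
Z-10: 3–4 at x≈5.89 (left), 7–1 at x≈12.04 (left) → 0 crossings.
Z-13: 4–5 at x≈9.40 (left), 7–1 at x≈17.41 (right) → 1 crossing.
Z-6: no edge straddles that height → 0 crossings.
Only Z-13 has an odd count, so the point is inside Z-13.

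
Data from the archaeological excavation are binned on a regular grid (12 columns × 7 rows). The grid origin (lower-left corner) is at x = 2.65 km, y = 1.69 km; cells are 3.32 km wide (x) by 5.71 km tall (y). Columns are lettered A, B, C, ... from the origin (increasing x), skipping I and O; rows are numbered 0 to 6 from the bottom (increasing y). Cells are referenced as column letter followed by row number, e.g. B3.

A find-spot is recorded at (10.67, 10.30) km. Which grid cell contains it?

C1

Column index: ⌊(10.67 − 2.65) / 3.32⌋ = ⌊2.416⌋ = 2 → column C
Row offset from origin: ⌊(10.30 − 1.69) / 5.71⌋ = ⌊1.508⌋ = 1 → row 1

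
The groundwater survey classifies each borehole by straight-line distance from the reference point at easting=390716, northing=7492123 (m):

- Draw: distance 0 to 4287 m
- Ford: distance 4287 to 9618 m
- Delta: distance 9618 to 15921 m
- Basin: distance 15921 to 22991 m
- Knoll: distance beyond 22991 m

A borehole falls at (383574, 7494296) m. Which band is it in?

Distance = √((383574−390716)² + (7494296−7492123)²) = √(51008164.000 + 4721929.000) = 7465.259 m.
4287 ≤ 7465.259 < 9618 → Ford.

Ford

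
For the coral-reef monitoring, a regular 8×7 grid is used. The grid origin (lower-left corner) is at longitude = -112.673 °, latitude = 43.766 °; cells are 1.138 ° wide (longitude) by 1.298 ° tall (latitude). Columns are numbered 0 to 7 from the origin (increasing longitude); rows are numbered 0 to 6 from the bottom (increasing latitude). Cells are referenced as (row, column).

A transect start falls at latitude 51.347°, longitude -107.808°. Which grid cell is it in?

(5, 4)

Column index: ⌊(-107.808 − -112.673) / 1.138⌋ = ⌊4.275⌋ = 4
Row offset from origin: ⌊(51.347 − 43.766) / 1.298⌋ = ⌊5.841⌋ = 5 → row 5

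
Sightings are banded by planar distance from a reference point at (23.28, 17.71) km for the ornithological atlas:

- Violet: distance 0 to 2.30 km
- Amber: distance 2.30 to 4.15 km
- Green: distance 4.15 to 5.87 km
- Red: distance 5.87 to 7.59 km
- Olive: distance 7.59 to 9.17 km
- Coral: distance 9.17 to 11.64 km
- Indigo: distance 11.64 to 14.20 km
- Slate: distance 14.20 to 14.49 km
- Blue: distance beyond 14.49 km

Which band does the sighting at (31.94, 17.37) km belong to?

Distance = √((31.94−23.28)² + (17.37−17.71)²) = √(74.996 + 0.116) = 8.667 km.
7.59 ≤ 8.667 < 9.17 → Olive.

Olive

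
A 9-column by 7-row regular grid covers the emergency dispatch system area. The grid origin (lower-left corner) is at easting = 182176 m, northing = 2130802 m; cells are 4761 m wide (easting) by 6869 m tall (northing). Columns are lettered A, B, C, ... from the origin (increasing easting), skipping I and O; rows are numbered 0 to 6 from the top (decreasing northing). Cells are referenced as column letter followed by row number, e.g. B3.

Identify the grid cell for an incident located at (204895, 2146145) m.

Column index: ⌊(204895 − 182176) / 4761⌋ = ⌊4.772⌋ = 4 → column E
Row offset from origin: ⌊(2146145 − 2130802) / 6869⌋ = ⌊2.234⌋ = 2 → row 4 (counted from top)

E4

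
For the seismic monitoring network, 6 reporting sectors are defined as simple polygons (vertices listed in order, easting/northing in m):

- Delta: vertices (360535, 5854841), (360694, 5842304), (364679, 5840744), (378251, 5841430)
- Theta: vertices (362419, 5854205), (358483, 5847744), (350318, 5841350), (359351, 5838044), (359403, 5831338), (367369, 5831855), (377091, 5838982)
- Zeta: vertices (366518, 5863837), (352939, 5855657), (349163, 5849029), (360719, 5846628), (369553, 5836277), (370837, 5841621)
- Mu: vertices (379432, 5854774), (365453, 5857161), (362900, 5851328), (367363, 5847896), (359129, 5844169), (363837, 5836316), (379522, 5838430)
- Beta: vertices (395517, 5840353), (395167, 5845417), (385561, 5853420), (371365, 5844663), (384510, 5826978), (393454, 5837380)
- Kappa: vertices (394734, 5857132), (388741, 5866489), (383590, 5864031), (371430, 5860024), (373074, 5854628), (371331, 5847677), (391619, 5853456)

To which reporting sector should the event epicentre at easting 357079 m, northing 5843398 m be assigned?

Theta

Cast a ray rightward from (357079, 5843398). For each polygon, the edges (by vertex number in listed order) whose endpoints lie on opposite sides of northing = 5843398, where each meets that height, and whether that is right or left of the point:
Delta: 1–2 at easting≈360680.1 (right), 4–1 at easting≈375651.3 (right) → 2 crossings.
Theta: 2–3 at easting≈352933.3 (left), 7–1 at easting≈372834.8 (right) → 1 crossing.
Zeta: 4–5 at easting≈363475.6 (right), 6–1 at easting≈370491.5 (right) → 2 crossings.
Mu: 5–6 at easting≈359591.2 (right), 7–1 at easting≈379494.6 (right) → 2 crossings.
Beta: 1–2 at easting≈395306.5 (right), 4–5 at easting≈372305.3 (right) → 2 crossings.
Kappa: no edge straddles that height → 0 crossings.
Only Theta has an odd count, so the point is inside Theta.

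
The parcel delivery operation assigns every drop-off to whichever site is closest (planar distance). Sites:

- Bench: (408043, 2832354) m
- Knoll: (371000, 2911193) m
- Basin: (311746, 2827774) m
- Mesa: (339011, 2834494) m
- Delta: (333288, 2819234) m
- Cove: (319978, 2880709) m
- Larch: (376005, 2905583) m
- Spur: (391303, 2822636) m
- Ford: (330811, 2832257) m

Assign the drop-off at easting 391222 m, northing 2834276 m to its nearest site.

Spur

Squared distances to each site:
Bench: 286640125.000; Knoll: 6325154173.000; Basin: 6358710580.000; Mesa: 2726036045.000; Delta: 3582610120.000; Cove: 7231731025.000; Larch: 5316245338.000; Spur: 135496161.000; Ford: 3653565282.000.
Minimum at Spur.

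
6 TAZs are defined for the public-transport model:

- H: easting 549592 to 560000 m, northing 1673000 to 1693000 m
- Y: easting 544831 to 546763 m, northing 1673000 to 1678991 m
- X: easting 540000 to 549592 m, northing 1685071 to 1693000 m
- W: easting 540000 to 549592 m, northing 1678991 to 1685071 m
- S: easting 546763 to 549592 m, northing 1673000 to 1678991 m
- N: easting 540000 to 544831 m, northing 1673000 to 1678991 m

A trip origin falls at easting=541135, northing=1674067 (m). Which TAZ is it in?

The point has easting = 541135 and northing = 1674067.
Only N satisfies 540000 ≤ easting ≤ 544831 and 1673000 ≤ northing ≤ 1678991.

N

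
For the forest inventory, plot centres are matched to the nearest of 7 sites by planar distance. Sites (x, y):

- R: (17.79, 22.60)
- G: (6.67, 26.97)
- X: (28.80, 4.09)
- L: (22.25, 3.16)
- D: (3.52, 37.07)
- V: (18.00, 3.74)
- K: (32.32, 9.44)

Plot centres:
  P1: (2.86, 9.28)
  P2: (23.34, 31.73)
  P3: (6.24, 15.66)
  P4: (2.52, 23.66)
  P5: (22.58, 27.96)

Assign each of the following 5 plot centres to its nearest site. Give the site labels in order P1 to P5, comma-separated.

V, R, G, G, R

P1 → V (d²=259.91)
P2 → R (d²=114.16)
P3 → G (d²=128.10)
P4 → G (d²=28.18)
P5 → R (d²=51.67)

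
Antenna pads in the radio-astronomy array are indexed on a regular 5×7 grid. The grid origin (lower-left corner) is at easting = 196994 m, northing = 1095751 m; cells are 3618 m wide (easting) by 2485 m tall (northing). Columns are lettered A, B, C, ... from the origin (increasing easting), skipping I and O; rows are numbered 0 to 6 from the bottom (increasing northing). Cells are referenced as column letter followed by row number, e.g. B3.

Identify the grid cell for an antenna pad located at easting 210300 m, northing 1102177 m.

D2

Column index: ⌊(210300 − 196994) / 3618⌋ = ⌊3.678⌋ = 3 → column D
Row offset from origin: ⌊(1102177 − 1095751) / 2485⌋ = ⌊2.586⌋ = 2 → row 2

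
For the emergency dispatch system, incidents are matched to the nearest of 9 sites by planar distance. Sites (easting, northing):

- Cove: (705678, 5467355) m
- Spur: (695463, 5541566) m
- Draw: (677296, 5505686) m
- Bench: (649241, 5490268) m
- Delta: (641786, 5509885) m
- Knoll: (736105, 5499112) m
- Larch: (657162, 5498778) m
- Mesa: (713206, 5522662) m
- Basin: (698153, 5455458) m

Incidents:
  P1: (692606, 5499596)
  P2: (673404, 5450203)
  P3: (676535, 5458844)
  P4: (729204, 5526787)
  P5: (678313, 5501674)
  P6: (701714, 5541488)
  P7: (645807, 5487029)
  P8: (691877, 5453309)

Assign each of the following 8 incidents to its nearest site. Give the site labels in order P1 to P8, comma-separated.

P1 → Draw (d²=271484200.00)
P2 → Basin (d²=640128026.00)
P3 → Basin (d²=478802920.00)
P4 → Mesa (d²=272951629.00)
P5 → Draw (d²=17130433.00)
P6 → Spur (d²=39081085.00)
P7 → Bench (d²=22283477.00)
P8 → Basin (d²=44006377.00)

Draw, Basin, Basin, Mesa, Draw, Spur, Bench, Basin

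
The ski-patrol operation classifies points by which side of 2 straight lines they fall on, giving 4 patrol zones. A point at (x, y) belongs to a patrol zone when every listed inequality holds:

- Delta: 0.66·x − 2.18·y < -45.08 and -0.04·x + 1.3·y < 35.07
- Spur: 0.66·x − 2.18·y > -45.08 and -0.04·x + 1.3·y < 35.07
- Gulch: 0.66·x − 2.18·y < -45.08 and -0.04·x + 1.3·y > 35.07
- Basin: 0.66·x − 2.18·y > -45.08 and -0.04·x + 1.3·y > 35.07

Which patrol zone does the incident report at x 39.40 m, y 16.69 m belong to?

0.66·39.40 − 2.18·16.69 = -10.380, which is > -45.08
-0.04·39.40 + 1.3·16.69 = 20.121, which is < 35.07
This sign pattern matches Spur.

Spur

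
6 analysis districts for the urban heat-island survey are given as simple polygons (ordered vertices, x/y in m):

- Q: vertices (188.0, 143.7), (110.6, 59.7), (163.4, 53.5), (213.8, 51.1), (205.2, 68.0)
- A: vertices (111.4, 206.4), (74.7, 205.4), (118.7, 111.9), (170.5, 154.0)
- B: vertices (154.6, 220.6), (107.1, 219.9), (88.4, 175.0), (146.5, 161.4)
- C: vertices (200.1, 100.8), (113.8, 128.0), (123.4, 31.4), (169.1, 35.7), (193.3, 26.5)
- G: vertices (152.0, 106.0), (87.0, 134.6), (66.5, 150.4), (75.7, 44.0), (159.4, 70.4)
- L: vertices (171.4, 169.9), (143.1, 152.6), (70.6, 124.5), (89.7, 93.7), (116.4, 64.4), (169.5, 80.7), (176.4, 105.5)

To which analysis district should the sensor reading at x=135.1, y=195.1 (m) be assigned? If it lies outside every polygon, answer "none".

Cast a ray rightward from (135.1, 195.1). For each polygon, the edges (by vertex number in listed order) whose endpoints lie on opposite sides of y = 195.1, where each meets that height, and whether that is right or left of the point:
Q: no edge straddles that height → 0 crossings.
A: 2–3 at x≈79.55 (left), 4–1 at x≈124.14 (left) → 0 crossings.
B: 2–3 at x≈96.77 (left), 4–1 at x≈151.11 (right) → 1 crossing.
C: no edge straddles that height → 0 crossings.
G: no edge straddles that height → 0 crossings.
L: no edge straddles that height → 0 crossings.
Only B has an odd count, so the point is inside B.

B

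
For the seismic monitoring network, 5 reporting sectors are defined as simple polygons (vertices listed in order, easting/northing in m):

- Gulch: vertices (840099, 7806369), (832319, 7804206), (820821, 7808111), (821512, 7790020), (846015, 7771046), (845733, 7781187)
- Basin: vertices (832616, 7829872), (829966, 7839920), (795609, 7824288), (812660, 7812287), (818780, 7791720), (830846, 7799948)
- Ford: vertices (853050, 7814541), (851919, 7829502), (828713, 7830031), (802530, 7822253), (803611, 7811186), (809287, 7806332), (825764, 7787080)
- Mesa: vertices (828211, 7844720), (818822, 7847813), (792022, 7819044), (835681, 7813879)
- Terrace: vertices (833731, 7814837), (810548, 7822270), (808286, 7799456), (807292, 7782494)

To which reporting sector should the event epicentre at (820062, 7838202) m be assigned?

Cast a ray rightward from (820062, 7838202). For each polygon, the edges (by vertex number in listed order) whose endpoints lie on opposite sides of northing = 7838202, where each meets that height, and whether that is right or left of the point:
Gulch: no edge straddles that height → 0 crossings.
Basin: 1–2 at easting≈830419.1 (right), 2–3 at easting≈826190.1 (right) → 2 crossings.
Ford: no edge straddles that height → 0 crossings.
Mesa: 2–3 at easting≈809868.8 (left), 4–1 at easting≈829789.7 (right) → 1 crossing.
Terrace: no edge straddles that height → 0 crossings.
Only Mesa has an odd count, so the point is inside Mesa.

Mesa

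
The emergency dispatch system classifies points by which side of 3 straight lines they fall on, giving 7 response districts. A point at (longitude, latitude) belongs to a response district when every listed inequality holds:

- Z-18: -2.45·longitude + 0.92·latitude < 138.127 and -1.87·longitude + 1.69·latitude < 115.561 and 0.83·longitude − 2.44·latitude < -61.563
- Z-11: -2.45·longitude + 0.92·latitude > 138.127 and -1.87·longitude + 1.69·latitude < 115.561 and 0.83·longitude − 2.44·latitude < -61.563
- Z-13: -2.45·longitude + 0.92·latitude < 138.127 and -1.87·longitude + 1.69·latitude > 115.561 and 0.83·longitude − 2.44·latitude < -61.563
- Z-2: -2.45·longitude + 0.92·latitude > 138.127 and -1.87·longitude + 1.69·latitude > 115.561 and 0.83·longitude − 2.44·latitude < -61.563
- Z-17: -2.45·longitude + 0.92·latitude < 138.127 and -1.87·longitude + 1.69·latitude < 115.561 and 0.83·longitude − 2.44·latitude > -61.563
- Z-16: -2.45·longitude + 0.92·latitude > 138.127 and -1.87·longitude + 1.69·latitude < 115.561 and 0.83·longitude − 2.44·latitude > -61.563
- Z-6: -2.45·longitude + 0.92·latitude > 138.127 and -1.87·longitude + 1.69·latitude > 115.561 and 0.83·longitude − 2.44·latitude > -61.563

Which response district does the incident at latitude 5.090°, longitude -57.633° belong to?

Z-6

-2.45·-57.633 + 0.92·5.090 = 145.884, which is > 138.127
-1.87·-57.633 + 1.69·5.090 = 116.376, which is > 115.561
0.83·-57.633 − 2.44·5.090 = -60.255, which is > -61.563
This sign pattern matches Z-6.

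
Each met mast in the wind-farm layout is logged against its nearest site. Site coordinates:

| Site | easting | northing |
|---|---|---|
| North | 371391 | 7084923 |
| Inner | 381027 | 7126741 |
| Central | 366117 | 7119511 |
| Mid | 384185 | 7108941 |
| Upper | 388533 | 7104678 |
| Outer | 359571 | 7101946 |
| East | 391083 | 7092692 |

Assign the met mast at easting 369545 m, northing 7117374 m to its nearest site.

Central

Squared distances to each site:
North: 1056475117.000; Inner: 219577013.000; Central: 16317953.000; Mid: 285445089.000; Upper: 521732560.000; Outer: 337503860.000; East: 1073086568.000.
Minimum at Central.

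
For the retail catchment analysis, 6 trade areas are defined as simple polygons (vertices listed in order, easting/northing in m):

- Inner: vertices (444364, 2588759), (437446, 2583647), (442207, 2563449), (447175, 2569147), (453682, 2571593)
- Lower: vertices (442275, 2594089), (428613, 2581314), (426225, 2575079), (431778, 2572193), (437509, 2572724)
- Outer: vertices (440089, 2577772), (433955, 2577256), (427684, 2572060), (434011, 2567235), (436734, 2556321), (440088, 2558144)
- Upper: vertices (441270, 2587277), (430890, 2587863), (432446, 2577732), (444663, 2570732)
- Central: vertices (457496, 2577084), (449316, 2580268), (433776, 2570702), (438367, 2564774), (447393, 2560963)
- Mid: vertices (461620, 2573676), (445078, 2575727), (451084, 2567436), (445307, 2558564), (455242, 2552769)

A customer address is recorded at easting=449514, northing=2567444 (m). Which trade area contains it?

Cast a ray rightward from (449514, 2567444). For each polygon, the edges (by vertex number in listed order) whose endpoints lie on opposite sides of northing = 2567444, where each meets that height, and whether that is right or left of the point:
Inner: 2–3 at easting≈441265.3 (left), 3–4 at easting≈445690.2 (left) → 0 crossings.
Lower: no edge straddles that height → 0 crossings.
Outer: 3–4 at easting≈433736.9 (left), 6–1 at easting≈440088.5 (left) → 0 crossings.
Upper: no edge straddles that height → 0 crossings.
Central: 3–4 at easting≈436299.2 (left), 5–1 at easting≈451454.6 (right) → 1 crossing.
Mid: 2–3 at easting≈451078.2 (right), 5–1 at easting≈459718.8 (right) → 2 crossings.
Only Central has an odd count, so the point is inside Central.

Central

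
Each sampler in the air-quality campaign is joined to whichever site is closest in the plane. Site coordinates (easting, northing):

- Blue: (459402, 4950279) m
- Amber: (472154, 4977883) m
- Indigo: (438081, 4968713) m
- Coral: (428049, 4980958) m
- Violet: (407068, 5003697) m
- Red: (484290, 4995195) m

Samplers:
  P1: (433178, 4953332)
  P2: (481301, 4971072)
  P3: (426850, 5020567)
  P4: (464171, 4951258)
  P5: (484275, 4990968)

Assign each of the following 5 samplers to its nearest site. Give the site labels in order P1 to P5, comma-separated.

Indigo, Amber, Violet, Blue, Red

P1 → Indigo (d²=260614570.00)
P2 → Amber (d²=130057330.00)
P3 → Violet (d²=675924424.00)
P4 → Blue (d²=23701802.00)
P5 → Red (d²=17867754.00)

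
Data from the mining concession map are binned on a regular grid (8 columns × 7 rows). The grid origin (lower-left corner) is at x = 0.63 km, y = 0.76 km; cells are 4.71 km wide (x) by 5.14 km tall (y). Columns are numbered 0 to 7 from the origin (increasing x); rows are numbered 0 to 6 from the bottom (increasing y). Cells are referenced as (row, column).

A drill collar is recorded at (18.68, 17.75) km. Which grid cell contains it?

Column index: ⌊(18.68 − 0.63) / 4.71⌋ = ⌊3.832⌋ = 3
Row offset from origin: ⌊(17.75 − 0.76) / 5.14⌋ = ⌊3.305⌋ = 3 → row 3

(3, 3)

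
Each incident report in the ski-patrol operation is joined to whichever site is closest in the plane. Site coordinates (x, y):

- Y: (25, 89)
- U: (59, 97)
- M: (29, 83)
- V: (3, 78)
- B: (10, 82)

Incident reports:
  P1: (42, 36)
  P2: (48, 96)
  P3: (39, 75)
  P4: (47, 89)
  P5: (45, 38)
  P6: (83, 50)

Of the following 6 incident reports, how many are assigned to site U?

3

P1 → M
P2 → U
P3 → M
P4 → U
P5 → M
P6 → U
3 of the 6 go to U.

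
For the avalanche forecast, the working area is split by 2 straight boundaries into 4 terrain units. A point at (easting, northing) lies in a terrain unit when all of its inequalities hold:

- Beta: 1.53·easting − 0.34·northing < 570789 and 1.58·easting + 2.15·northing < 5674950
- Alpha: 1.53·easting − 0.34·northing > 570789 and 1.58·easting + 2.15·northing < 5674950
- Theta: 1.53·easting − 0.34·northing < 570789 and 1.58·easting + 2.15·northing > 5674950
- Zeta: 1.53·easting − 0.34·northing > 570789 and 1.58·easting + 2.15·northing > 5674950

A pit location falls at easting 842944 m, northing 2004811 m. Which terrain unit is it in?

1.53·842944 − 0.34·2004811 = 608068.580, which is > 570789
1.58·842944 + 2.15·2004811 = 5642195.170, which is < 5674950
This sign pattern matches Alpha.

Alpha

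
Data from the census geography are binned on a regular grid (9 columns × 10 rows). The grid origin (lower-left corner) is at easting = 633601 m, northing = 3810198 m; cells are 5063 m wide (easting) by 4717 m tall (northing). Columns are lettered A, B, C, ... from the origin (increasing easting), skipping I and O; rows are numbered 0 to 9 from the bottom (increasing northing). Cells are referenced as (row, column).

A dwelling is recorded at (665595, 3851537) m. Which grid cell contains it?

Column index: ⌊(665595 − 633601) / 5063⌋ = ⌊6.319⌋ = 6 → column G
Row offset from origin: ⌊(3851537 − 3810198) / 4717⌋ = ⌊8.764⌋ = 8 → row 8

(8, G)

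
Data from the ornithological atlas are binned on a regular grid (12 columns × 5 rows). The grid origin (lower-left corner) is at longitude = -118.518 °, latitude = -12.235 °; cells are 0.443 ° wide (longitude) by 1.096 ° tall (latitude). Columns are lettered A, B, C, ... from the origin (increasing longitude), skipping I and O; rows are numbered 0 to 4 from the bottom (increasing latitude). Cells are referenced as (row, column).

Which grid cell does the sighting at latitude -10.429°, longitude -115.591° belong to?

Column index: ⌊(-115.591 − -118.518) / 0.443⌋ = ⌊6.607⌋ = 6 → column G
Row offset from origin: ⌊(-10.429 − -12.235) / 1.096⌋ = ⌊1.648⌋ = 1 → row 1

(1, G)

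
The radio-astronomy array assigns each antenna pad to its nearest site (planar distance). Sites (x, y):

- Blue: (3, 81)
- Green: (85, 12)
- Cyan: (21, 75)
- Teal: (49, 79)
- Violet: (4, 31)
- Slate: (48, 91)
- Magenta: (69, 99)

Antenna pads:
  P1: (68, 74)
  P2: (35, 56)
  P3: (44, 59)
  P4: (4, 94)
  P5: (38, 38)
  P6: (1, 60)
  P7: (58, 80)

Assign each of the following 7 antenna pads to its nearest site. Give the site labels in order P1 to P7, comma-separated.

P1 → Teal (d²=386.00)
P2 → Cyan (d²=557.00)
P3 → Teal (d²=425.00)
P4 → Blue (d²=170.00)
P5 → Violet (d²=1205.00)
P6 → Blue (d²=445.00)
P7 → Teal (d²=82.00)

Teal, Cyan, Teal, Blue, Violet, Blue, Teal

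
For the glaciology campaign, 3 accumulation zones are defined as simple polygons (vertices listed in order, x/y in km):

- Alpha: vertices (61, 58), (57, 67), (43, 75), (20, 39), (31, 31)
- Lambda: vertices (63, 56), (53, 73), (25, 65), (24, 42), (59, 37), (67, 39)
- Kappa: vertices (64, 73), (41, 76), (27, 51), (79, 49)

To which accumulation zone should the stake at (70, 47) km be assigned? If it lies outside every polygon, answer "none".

none

Cast a ray rightward from (70, 47). For each polygon, the edges (by vertex number in listed order) whose endpoints lie on opposite sides of y = 47, where each meets that height, and whether that is right or left of the point:
Alpha: 3–4 at x≈25.1 (left), 5–1 at x≈48.8 (left) → 0 crossings.
Lambda: 3–4 at x≈24.2 (left), 6–1 at x≈65.1 (left) → 0 crossings.
Kappa: no edge straddles that height → 0 crossings.
All counts are even, so the point lies outside every listed polygon.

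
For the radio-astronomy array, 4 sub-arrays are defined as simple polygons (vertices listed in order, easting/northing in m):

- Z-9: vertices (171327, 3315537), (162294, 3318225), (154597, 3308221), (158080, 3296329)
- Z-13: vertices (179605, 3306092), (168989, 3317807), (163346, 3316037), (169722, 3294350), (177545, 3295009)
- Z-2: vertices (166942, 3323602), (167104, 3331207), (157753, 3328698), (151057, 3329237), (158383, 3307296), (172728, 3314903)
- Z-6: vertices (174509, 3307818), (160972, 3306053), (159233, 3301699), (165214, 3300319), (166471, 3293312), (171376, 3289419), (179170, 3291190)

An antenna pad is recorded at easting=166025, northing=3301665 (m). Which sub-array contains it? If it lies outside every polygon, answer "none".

Z-6

Cast a ray rightward from (166025, 3301665). For each polygon, the edges (by vertex number in listed order) whose endpoints lie on opposite sides of northing = 3301665, where each meets that height, and whether that is right or left of the point:
Z-9: 3–4 at easting≈156517.2 (left), 4–1 at easting≈161760.0 (left) → 0 crossings.
Z-13: 3–4 at easting≈167571.4 (right), 5–1 at easting≈178782.2 (right) → 2 crossings.
Z-2: no edge straddles that height → 0 crossings.
Z-6: 3–4 at easting≈159380.4 (left), 7–1 at easting≈176233.7 (right) → 1 crossing.
Only Z-6 has an odd count, so the point is inside Z-6.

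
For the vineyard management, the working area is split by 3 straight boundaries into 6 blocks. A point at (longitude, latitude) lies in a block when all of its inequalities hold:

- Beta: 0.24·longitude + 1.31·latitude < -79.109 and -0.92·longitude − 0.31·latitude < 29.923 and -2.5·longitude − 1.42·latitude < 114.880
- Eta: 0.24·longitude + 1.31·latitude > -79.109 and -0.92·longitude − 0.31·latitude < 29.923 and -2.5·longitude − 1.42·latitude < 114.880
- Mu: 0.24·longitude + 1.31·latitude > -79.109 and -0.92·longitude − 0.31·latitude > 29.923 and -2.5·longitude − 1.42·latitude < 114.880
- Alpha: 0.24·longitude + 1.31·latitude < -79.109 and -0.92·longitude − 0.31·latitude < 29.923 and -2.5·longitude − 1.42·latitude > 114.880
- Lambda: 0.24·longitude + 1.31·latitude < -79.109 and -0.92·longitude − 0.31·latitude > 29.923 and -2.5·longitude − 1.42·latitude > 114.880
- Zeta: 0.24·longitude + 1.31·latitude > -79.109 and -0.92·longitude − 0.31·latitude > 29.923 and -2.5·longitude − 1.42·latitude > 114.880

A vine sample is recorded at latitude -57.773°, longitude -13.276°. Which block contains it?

Zeta

0.24·-13.276 + 1.31·-57.773 = -78.869, which is > -79.109
-0.92·-13.276 − 0.31·-57.773 = 30.124, which is > 29.923
-2.5·-13.276 − 1.42·-57.773 = 115.228, which is > 114.880
This sign pattern matches Zeta.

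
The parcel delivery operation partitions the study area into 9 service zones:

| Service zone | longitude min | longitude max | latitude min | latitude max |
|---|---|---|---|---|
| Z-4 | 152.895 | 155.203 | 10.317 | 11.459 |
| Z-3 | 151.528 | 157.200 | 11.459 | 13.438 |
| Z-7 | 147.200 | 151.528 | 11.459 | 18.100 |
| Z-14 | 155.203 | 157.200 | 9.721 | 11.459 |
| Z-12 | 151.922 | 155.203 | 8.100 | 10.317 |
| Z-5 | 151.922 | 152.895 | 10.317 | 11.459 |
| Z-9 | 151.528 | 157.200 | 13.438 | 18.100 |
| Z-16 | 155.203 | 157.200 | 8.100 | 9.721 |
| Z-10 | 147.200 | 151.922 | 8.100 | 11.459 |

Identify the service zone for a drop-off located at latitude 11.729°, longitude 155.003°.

The point has longitude = 155.003 and latitude = 11.729.
Only Z-3 satisfies 151.528 ≤ longitude ≤ 157.200 and 11.459 ≤ latitude ≤ 13.438.

Z-3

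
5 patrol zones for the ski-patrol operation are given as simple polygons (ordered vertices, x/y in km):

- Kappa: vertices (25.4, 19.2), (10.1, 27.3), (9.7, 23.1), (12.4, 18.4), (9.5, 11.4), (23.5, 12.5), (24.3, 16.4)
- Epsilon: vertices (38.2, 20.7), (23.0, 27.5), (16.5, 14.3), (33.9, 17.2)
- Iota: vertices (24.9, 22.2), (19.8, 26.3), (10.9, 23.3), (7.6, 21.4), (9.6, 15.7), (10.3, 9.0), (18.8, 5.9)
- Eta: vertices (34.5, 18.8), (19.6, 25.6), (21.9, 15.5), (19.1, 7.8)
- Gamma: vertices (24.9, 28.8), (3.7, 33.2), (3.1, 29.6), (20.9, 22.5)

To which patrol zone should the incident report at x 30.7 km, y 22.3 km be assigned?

Epsilon

Cast a ray rightward from (30.7, 22.3). For each polygon, the edges (by vertex number in listed order) whose endpoints lie on opposite sides of y = 22.3, where each meets that height, and whether that is right or left of the point:
Kappa: 1–2 at x≈19.54 (left), 3–4 at x≈10.16 (left) → 0 crossings.
Epsilon: 1–2 at x≈34.62 (right), 2–3 at x≈20.44 (left) → 1 crossing.
Iota: 1–2 at x≈24.78 (left), 3–4 at x≈9.16 (left) → 0 crossings.
Eta: 1–2 at x≈26.83 (left), 2–3 at x≈20.35 (left) → 0 crossings.
Gamma: no edge straddles that height → 0 crossings.
Only Epsilon has an odd count, so the point is inside Epsilon.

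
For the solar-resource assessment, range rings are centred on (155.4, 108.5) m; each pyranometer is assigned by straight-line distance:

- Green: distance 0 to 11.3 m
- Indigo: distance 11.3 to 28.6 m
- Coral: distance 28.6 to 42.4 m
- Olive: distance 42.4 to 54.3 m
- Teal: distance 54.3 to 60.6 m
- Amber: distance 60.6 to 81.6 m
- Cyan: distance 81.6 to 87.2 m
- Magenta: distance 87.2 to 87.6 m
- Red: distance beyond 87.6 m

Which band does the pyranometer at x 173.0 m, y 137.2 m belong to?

Coral

Distance = √((173.0−155.4)² + (137.2−108.5)²) = √(309.760 + 823.690) = 33.667 m.
28.6 ≤ 33.667 < 42.4 → Coral.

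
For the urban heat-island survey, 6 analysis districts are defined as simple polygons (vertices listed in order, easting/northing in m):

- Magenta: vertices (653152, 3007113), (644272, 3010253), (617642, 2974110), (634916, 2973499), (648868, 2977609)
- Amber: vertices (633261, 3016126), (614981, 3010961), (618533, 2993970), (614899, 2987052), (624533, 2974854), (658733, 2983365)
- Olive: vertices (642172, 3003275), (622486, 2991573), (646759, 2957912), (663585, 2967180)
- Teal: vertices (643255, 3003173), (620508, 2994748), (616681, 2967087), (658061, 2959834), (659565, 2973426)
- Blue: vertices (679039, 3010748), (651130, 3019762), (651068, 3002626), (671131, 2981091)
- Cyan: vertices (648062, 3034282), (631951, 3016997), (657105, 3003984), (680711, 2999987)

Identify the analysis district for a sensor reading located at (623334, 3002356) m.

Amber

Cast a ray rightward from (623334, 3002356). For each polygon, the edges (by vertex number in listed order) whose endpoints lie on opposite sides of northing = 3002356, where each meets that height, and whether that is right or left of the point:
Magenta: 2–3 at easting≈638453.5 (right), 5–1 at easting≈652461.3 (right) → 2 crossings.
Amber: 2–3 at easting≈616779.9 (left), 6–1 at easting≈643967.3 (right) → 1 crossing.
Olive: 1–2 at easting≈640626.0 (right), 4–1 at easting≈642717.2 (right) → 2 crossings.
Teal: 1–2 at easting≈641049.1 (right), 5–1 at easting≈643703.0 (right) → 2 crossings.
Blue: 3–4 at easting≈651319.5 (right), 4–1 at easting≈676801.3 (right) → 2 crossings.
Cyan: 3–4 at easting≈666719.9 (right), 4–1 at easting≈678455.7 (right) → 2 crossings.
Only Amber has an odd count, so the point is inside Amber.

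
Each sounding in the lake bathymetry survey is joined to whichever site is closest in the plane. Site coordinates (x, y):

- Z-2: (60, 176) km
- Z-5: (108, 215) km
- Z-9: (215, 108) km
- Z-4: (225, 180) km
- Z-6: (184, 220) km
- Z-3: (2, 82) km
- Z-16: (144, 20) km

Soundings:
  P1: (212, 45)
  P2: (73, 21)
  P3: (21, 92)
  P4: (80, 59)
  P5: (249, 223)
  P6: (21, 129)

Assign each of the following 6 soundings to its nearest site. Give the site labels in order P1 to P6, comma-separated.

Z-9, Z-16, Z-3, Z-16, Z-4, Z-3

P1 → Z-9 (d²=3978.00)
P2 → Z-16 (d²=5042.00)
P3 → Z-3 (d²=461.00)
P4 → Z-16 (d²=5617.00)
P5 → Z-4 (d²=2425.00)
P6 → Z-3 (d²=2570.00)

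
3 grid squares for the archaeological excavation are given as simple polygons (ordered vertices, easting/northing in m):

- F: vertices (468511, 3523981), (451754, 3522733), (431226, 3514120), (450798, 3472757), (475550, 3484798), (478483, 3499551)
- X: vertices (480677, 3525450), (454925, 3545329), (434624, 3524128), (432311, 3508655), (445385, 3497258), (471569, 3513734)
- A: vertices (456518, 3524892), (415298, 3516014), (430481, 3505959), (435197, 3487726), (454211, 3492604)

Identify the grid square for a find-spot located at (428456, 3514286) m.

Cast a ray rightward from (428456, 3514286). For each polygon, the edges (by vertex number in listed order) whose endpoints lie on opposite sides of northing = 3514286, where each meets that height, and whether that is right or left of the point:
F: 2–3 at easting≈431621.6 (right), 6–1 at easting≈472468.4 (right) → 2 crossings.
X: 3–4 at easting≈433152.8 (right), 6–1 at easting≈471998.1 (right) → 2 crossings.
A: 2–3 at easting≈417907.3 (left), 5–1 at easting≈455760.2 (right) → 1 crossing.
Only A has an odd count, so the point is inside A.

A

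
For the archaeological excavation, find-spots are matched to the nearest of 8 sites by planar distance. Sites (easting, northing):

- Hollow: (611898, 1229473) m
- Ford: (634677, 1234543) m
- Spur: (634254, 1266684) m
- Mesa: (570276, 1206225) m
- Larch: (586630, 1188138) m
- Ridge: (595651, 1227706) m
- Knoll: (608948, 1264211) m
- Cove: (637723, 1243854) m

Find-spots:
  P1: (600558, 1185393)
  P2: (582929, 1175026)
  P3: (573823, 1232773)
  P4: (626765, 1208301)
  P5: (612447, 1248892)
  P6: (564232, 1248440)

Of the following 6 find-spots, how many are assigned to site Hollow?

P1 → Larch
P2 → Larch
P3 → Ridge
P4 → Hollow
P5 → Knoll
P6 → Ridge
1 of the 6 goes to Hollow.

1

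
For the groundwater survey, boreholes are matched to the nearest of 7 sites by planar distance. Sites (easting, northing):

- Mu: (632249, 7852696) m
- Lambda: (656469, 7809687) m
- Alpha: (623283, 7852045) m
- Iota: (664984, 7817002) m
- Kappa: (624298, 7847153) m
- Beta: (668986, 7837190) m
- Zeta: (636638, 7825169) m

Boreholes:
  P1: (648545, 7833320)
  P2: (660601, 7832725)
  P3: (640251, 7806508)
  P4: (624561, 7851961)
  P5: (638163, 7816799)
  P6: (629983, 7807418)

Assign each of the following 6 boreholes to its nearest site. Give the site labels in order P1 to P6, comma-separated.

Zeta, Beta, Lambda, Alpha, Zeta, Zeta

P1 → Zeta (d²=208215450.00)
P2 → Beta (d²=90244450.00)
P3 → Lambda (d²=273129565.00)
P4 → Alpha (d²=1640340.00)
P5 → Zeta (d²=72382525.00)
P6 → Zeta (d²=359387026.00)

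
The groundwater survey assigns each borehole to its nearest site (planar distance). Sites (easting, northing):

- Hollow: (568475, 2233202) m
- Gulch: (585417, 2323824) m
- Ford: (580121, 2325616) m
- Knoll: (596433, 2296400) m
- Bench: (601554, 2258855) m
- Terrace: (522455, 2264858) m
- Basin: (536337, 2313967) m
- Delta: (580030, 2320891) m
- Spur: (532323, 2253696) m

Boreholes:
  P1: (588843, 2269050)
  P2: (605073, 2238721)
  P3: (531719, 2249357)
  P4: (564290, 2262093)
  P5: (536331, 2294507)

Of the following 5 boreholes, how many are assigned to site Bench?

2

P1 → Bench
P2 → Bench
P3 → Spur
P4 → Hollow
P5 → Basin
2 of the 5 go to Bench.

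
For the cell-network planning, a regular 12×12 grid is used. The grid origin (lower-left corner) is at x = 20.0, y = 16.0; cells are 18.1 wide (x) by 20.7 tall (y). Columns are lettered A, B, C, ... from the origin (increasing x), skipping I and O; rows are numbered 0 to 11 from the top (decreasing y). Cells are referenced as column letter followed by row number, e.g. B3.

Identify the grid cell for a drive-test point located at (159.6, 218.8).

Column index: ⌊(159.6 − 20.0) / 18.1⌋ = ⌊7.713⌋ = 7 → column H
Row offset from origin: ⌊(218.8 − 16.0) / 20.7⌋ = ⌊9.797⌋ = 9 → row 2 (counted from top)

H2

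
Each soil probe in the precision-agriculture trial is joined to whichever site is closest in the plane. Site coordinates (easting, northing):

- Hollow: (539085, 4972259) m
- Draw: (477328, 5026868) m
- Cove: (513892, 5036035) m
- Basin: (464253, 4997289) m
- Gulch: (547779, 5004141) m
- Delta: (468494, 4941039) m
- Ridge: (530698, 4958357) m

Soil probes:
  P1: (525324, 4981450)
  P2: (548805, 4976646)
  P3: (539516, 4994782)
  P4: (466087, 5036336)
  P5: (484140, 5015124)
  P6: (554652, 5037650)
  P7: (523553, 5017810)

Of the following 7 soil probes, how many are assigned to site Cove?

1

P1 → Hollow
P2 → Hollow
P3 → Gulch
P4 → Draw
P5 → Draw
P6 → Gulch
P7 → Cove
1 of the 7 goes to Cove.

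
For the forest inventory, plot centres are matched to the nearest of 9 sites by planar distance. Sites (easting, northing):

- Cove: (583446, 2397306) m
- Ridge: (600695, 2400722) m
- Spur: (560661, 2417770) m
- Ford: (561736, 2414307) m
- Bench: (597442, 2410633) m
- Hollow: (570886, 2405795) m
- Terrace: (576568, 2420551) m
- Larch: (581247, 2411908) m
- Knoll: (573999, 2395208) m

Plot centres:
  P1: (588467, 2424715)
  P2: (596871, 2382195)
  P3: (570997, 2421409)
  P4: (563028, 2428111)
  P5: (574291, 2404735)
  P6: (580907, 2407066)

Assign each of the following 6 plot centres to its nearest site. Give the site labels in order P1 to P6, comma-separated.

P1 → Terrace (d²=158925097.00)
P2 → Ridge (d²=357872705.00)
P3 → Terrace (d²=31772205.00)
P4 → Spur (d²=112538970.00)
P5 → Hollow (d²=12717625.00)
P6 → Larch (d²=23560564.00)

Terrace, Ridge, Terrace, Spur, Hollow, Larch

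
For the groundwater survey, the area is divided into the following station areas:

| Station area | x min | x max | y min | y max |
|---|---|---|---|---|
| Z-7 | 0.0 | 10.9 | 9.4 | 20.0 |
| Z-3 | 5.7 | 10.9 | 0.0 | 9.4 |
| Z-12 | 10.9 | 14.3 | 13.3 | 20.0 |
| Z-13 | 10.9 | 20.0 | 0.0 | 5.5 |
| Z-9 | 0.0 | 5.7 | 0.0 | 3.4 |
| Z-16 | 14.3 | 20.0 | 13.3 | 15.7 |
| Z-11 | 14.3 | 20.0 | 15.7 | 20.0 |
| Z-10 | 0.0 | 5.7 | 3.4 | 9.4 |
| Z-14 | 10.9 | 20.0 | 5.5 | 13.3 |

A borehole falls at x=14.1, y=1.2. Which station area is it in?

Z-13

The point has x = 14.1 and y = 1.2.
Only Z-13 satisfies 10.9 ≤ x ≤ 20.0 and 0.0 ≤ y ≤ 5.5.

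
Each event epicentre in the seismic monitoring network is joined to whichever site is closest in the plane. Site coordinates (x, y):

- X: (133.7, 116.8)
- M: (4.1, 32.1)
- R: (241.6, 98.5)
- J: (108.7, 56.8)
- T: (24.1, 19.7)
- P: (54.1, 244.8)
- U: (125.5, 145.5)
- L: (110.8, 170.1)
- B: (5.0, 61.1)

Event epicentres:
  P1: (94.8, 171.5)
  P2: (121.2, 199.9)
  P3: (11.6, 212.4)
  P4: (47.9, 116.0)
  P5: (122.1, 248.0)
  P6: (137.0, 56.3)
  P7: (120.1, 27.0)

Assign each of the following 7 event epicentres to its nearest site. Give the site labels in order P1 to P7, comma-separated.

P1 → L (d²=257.96)
P2 → L (d²=996.20)
P3 → P (d²=2856.01)
P4 → B (d²=4854.42)
P5 → P (d²=4634.24)
P6 → J (d²=801.14)
P7 → J (d²=1018.00)

L, L, P, B, P, J, J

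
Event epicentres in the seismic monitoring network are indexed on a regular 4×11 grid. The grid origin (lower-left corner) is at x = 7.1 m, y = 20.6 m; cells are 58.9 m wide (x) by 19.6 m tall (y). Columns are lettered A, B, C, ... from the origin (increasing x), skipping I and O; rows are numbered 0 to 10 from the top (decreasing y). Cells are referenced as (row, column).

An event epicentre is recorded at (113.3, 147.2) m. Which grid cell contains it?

(4, B)

Column index: ⌊(113.3 − 7.1) / 58.9⌋ = ⌊1.803⌋ = 1 → column B
Row offset from origin: ⌊(147.2 − 20.6) / 19.6⌋ = ⌊6.459⌋ = 6 → row 4 (counted from top)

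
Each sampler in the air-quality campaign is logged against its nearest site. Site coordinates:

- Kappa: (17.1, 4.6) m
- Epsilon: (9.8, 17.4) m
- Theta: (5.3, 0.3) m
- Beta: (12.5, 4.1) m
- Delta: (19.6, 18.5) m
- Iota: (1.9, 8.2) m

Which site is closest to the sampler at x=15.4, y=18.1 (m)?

Delta

Squared distances to each site:
Kappa: 185.140; Epsilon: 31.850; Theta: 418.850; Beta: 204.410; Delta: 17.800; Iota: 280.260.
Minimum at Delta.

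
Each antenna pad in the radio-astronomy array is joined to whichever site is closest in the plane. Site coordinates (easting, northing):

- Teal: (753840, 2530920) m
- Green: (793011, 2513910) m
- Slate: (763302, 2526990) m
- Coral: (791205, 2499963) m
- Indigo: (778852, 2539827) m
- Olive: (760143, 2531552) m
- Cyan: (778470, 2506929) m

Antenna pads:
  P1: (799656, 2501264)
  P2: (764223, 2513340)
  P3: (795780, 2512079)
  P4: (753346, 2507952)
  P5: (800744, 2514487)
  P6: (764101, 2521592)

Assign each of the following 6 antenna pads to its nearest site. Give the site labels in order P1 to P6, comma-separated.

P1 → Coral (d²=73112002.00)
P2 → Slate (d²=187170741.00)
P3 → Green (d²=11019922.00)
P4 → Slate (d²=461567380.00)
P5 → Green (d²=60132218.00)
P6 → Slate (d²=29776805.00)

Coral, Slate, Green, Slate, Green, Slate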